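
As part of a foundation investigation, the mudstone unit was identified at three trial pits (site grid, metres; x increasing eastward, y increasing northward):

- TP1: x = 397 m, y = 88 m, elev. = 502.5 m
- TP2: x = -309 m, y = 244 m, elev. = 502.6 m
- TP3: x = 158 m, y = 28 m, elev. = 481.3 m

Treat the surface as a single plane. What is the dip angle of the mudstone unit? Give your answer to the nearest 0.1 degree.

10.9°

Let the plane be z = a·x + b·y + c.
TP2−TP1: −706a + 156b = 0.1;  TP3−TP1: −239a − 60b = −21.2.
Solving gives a = 0.04145, b = 0.18823.
Gradient magnitude |∇z| = √(a² + b²) = √(0.00172 + 0.03543) = 0.19274.
True dip = arctan(0.19274) = 10.9°, dipping toward SSW (azimuth ≈ 192°).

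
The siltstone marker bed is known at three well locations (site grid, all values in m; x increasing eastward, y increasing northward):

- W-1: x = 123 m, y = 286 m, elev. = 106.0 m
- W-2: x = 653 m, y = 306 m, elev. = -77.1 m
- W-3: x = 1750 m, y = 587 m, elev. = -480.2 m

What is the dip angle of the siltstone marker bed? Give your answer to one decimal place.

19.6°

Let the plane be z = a·x + b·y + c.
W-2−W-1: 530a + 20b = −183.1;  W-3−W-1: 1627a + 301b = −586.2.
Solving gives a = −0.34167, b = −0.10066.
Gradient magnitude |∇z| = √(a² + b²) = √(0.11674 + 0.01013) = 0.35619.
True dip = arctan(0.35619) = 19.6°, dipping toward ENE (azimuth ≈ 074°).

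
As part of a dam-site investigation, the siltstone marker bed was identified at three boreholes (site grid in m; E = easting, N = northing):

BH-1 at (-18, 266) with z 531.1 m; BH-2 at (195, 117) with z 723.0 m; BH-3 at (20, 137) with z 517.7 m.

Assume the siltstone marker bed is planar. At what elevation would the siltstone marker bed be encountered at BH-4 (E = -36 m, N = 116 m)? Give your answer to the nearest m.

439 m

Let the plane be z = a·E + b·N + c.
BH-2−BH-1: 213a − 149b = 191.9;  BH-3−BH-1: 38a − 129b = −13.4.
Solving gives a = 1.22630, b = 0.46511.
Then c = 531.1 − a·-18 − b·266 = 429.45.
At (-36, 116): z = −44.1 + 54.0 + 429.45 = 439.3 m.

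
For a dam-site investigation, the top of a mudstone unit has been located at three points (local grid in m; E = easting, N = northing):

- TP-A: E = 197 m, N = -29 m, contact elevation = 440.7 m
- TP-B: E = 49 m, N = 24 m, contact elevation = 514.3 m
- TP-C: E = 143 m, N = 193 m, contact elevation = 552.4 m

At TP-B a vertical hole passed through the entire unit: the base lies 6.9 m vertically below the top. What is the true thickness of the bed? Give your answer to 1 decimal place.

6.1 m

Let the plane be z = a·E + b·N + c.
TP-B−TP-A: −148a + 53b = 73.6;  TP-C−TP-A: −54a + 222b = 111.7.
Solving gives a = −0.34737, b = 0.41866.
|∇z| = √(a²+b²) = 0.54401, so dip δ = arctan(0.54401) = 28.55°.
True thickness = vertical thickness × cos δ = 6.9 × cos 28.55° = 6.1 m.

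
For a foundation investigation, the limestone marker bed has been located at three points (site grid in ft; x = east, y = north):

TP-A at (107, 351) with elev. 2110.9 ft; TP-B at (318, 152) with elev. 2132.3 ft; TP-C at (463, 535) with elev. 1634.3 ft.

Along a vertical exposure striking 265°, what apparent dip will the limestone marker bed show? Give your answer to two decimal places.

42.36°

Let the plane be z = a·x + b·y + c.
TP-B−TP-A: 211a − 199b = 21.4;  TP-C−TP-A: 356a + 184b = −476.6.
Solving gives a = −0.82892, b = −0.98644.
Unit vector along 265° is (sin 265°, cos 265°) = (-0.9962, -0.0872).
Slope in that direction = a·(-0.9962) + b·(-0.0872) = 0.91174.
Apparent dip = arctan|0.91174| = 42.36° (true dip is 52.2°, so apparent ≤ true as expected).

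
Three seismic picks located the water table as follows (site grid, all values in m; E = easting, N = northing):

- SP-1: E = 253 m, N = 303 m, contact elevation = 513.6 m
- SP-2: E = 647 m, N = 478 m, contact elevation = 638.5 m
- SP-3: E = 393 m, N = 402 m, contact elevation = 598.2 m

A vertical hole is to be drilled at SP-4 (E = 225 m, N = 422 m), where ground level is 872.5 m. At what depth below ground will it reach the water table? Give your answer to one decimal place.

Two edge vectors: SP-1→SP-2 = (394, 175, 124.9), SP-1→SP-3 = (140, 99, 84.6).
Normal n = (SP-1→SP-2) × (SP-1→SP-3) = (2439.9, -15846.4, 14506).
So ∂z/∂E = −n_x/n_z = −0.16820 and ∂z/∂N = −n_y/n_z = 1.09240.
Intercept c from SP-1: 513.6 + 42.55 − 331.00 = 225.16.
At (225, 422): z_contact = −37.84 + 460.99 + 225.16 = 648.31 m.
Depth below ground = 872.5 − 648.31 = 224.2 m.

224.2 m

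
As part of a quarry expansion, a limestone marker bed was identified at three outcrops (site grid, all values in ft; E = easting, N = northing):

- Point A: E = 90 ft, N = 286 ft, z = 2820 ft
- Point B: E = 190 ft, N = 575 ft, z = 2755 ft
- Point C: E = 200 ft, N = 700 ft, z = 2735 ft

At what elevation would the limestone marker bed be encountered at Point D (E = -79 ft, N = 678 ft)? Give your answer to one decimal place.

2806.2 ft

Let the plane be z = a·E + b·N + c.
Point B−Point A: 100a + 289b = −65;  Point C−Point A: 110a + 414b = −85.
Solving gives a = −0.24402, b = −0.14048.
Then c = 2820 − a·90 − b·286 = 2882.14.
At (-79, 678): z = 19.3 − 95.2 + 2882.14 = 2806.2 ft.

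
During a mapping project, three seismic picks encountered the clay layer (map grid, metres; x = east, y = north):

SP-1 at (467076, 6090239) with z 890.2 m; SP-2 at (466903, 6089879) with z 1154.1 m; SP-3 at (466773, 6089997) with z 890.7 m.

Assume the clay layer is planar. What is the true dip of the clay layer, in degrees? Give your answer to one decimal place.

Let the plane be z = a·x + b·y + c.
SP-2−SP-1: −173a − 360b = 263.9;  SP-3−SP-1: −303a − 242b = 0.5.
Solving gives a = 0.94748, b = −1.18837.
Gradient magnitude |∇z| = √(a² + b²) = √(0.89771 + 1.41223) = 1.51985.
True dip = arctan(1.51985) = 56.7°, dipping toward NW (azimuth ≈ 321°).

56.7°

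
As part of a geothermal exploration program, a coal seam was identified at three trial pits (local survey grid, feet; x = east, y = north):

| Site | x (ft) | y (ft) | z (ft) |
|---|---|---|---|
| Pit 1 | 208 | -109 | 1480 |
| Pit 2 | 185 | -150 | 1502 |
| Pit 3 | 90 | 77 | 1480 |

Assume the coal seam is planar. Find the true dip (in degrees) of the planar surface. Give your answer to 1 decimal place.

28.0°

Let the plane be z = a·x + b·y + c.
Pit 2−Pit 1: −23a − 41b = 22;  Pit 3−Pit 1: −118a + 186b = 0.
Solving gives a = −0.44888, b = −0.28477.
Gradient magnitude |∇z| = √(a² + b²) = √(0.20149 + 0.08110) = 0.53159.
True dip = arctan(0.53159) = 28.0°, dipping toward ENE (azimuth ≈ 058°).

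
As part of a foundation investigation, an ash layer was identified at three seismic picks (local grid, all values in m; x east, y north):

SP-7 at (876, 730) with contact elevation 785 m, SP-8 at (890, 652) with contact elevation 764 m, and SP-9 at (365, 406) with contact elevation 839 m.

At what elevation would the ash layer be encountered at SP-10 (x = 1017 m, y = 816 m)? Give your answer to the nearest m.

Two edge vectors: SP-7→SP-8 = (14, -78, -21), SP-7→SP-9 = (-511, -324, 54).
Normal n = (SP-7→SP-8) × (SP-7→SP-9) = (-11016, 9975, -44394).
So ∂z/∂x = −n_x/n_z = −0.24814 and ∂z/∂y = −n_y/n_z = 0.22469.
Intercept c from SP-7: 785 + 217.37 − 164.03 = 838.35.
At (1017, 816): z = −252.4 + 183.3 + 838.35 = 769.3 m.

769 m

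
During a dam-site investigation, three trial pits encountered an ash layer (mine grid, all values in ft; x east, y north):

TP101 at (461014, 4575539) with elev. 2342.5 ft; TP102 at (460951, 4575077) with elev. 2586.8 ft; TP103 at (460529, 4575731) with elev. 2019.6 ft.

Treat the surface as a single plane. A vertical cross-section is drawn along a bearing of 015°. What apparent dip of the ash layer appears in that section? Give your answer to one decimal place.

Let the plane be z = a·x + b·y + c.
TP102−TP101: −63a − 462b = 244.3;  TP103−TP101: −485a + 192b = −322.9.
Solving gives a = 0.43306, b = −0.58784.
Unit vector along 015° is (sin 15°, cos 15°) = (0.2588, 0.9659).
Slope in that direction = a·(0.2588) + b·(0.9659) = −0.45573.
Apparent dip = arctan|0.45573| = 24.5° (true dip is 36.1°, so apparent ≤ true as expected).

24.5°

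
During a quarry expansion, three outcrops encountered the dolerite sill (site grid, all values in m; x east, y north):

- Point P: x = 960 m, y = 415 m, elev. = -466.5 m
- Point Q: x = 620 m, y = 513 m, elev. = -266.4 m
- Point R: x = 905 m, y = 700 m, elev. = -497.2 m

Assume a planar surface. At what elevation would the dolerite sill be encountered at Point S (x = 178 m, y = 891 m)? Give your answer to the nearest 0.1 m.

Let the plane be z = a·x + b·y + c.
Point Q−Point P: −340a + 98b = 200.1;  Point R−Point P: −55a + 285b = −30.7.
Solving gives a = −0.65607, b = −0.23433.
Then c = -466.5 − a·960 − b·415 = 260.58.
At (178, 891): z = −116.8 − 208.8 + 260.58 = -65.0 m.

-65.0 m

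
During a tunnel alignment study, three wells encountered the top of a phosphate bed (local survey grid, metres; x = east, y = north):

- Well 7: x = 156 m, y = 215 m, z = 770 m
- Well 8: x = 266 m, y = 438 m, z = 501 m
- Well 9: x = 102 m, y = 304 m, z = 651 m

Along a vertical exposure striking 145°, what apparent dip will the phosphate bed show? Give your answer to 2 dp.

47.84°

Two edge vectors: Well 7→Well 8 = (110, 223, -269), Well 7→Well 9 = (-54, 89, -119).
Normal n = (Well 7→Well 8) × (Well 7→Well 9) = (-2596, 27616, 21832).
So ∂z/∂x = −n_x/n_z = 0.11891 and ∂z/∂y = −n_y/n_z = −1.26493.
Unit vector along 145° is (sin 145°, cos 145°) = (0.5736, -0.8192).
Slope in that direction = a·(0.5736) + b·(-0.8192) = 1.10437.
Apparent dip = arctan|1.10437| = 47.84° (true dip is 51.8°, so apparent ≤ true as expected).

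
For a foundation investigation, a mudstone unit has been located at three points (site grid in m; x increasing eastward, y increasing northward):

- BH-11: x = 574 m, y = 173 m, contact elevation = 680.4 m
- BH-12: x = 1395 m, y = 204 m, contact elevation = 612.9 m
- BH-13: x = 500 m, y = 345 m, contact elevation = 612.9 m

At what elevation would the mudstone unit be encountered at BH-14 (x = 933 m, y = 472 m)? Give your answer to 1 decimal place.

Let the plane be z = a·x + b·y + c.
BH-12−BH-11: 821a + 31b = −67.5;  BH-13−BH-11: −74a + 172b = −67.5.
Solving gives a = −0.066321, b = −0.420975.
Then c = 680.4 − a·574 − b·173 = 791.30.
At (933, 472): z = −61.9 − 198.7 + 791.30 = 530.7 m.

530.7 m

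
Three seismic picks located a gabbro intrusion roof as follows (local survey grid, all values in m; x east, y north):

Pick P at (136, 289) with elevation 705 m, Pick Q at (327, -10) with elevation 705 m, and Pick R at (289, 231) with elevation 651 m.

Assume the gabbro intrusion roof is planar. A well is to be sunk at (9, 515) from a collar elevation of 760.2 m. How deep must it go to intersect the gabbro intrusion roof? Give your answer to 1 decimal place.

63.3 m

Two edge vectors: Pick P→Pick Q = (191, -299, 0), Pick P→Pick R = (153, -58, -54).
Normal n = (Pick P→Pick Q) × (Pick P→Pick R) = (16146, 10314, 34669).
So ∂z/∂x = −n_x/n_z = −0.46572 and ∂z/∂y = −n_y/n_z = −0.29750.
Intercept c from Pick P: 705 + 63.34 + 85.98 = 854.32.
At (9, 515): z_contact = −4.19 − 153.21 + 854.32 = 696.91 m.
Depth below ground = 760.2 − 696.91 = 63.3 m.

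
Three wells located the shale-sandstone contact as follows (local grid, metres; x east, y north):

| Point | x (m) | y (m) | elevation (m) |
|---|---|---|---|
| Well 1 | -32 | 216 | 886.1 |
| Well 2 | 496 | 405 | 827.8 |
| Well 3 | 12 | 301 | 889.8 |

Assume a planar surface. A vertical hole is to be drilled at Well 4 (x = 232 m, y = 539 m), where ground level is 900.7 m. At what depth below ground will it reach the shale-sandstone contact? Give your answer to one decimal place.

15.5 m

Two edge vectors: Well 1→Well 2 = (528, 189, -58.3), Well 1→Well 3 = (44, 85, 3.7).
Normal n = (Well 1→Well 2) × (Well 1→Well 3) = (5654.8, -4518.8, 36564).
So ∂z/∂x = −n_x/n_z = −0.15465 and ∂z/∂y = −n_y/n_z = 0.12359.
Intercept c from Well 1: 886.1 − 4.95 − 26.69 = 854.46.
At (232, 539): z_contact = −35.88 + 66.61 + 854.46 = 885.19 m.
Depth below ground = 900.7 − 885.19 = 15.5 m.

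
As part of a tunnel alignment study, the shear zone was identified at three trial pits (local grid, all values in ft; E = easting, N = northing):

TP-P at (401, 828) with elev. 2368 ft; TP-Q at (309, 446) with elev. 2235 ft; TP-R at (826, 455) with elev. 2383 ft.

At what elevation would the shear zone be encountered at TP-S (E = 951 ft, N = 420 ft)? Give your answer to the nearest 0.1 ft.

2408.4 ft

Let the plane be z = a·E + b·N + c.
TP-Q−TP-P: −92a − 382b = −133;  TP-R−TP-P: 425a − 373b = 15.
Solving gives a = 0.28139, b = 0.28040.
Then c = 2368 − a·401 − b·828 = 2022.99.
At (951, 420): z = 267.6 + 117.8 + 2022.99 = 2408.4 ft.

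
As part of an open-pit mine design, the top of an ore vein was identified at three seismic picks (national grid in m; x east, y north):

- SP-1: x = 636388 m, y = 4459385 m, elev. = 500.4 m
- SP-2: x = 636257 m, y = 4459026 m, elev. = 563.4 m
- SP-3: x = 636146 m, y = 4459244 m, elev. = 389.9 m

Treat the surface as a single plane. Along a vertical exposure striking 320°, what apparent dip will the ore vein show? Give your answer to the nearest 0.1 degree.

Two edge vectors: SP-1→SP-2 = (-131, -359, 63), SP-1→SP-3 = (-242, -141, -110.5).
Normal n = (SP-1→SP-2) × (SP-1→SP-3) = (48552.5, -29721.5, -68407).
So ∂z/∂x = −n_x/n_z = 0.70976 and ∂z/∂y = −n_y/n_z = −0.43448.
Unit vector along 320° is (sin 320°, cos 320°) = (-0.6428, 0.7660).
Slope in that direction = a·(-0.6428) + b·(0.7660) = −0.78906.
Apparent dip = arctan|0.78906| = 38.3° (true dip is 39.8°, so apparent ≤ true as expected).

38.3°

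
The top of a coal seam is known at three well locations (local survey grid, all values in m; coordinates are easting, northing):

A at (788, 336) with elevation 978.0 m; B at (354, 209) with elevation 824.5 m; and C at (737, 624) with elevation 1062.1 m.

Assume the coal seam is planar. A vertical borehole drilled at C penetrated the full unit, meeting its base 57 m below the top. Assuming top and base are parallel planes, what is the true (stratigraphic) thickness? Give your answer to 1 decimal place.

Two edge vectors: A→B = (-434, -127, -153.5), A→C = (-51, 288, 84.1).
Normal n = (A→B) × (A→C) = (33527.3, 44327.9, -131469).
So ∂z/∂easting = −n_x/n_z = 0.25502 and ∂z/∂northing = −n_y/n_z = 0.33717.
|∇z| = √(a²+b²) = 0.42275, so dip δ = arctan(0.42275) = 22.92°.
True thickness = vertical thickness × cos δ = 57 × cos 22.92° = 52.5 m.

52.5 m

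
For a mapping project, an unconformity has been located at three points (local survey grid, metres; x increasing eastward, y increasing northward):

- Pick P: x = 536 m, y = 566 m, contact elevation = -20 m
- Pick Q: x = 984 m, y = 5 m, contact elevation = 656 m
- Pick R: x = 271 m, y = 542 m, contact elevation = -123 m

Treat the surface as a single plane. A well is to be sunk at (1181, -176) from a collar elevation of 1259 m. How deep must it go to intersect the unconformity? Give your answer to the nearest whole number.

361 m

Let the plane be z = a·x + b·y + c.
Pick Q−Pick P: 448a − 561b = 676;  Pick R−Pick P: −265a − 24b = −103.
Solving gives a = 0.46424, b = −0.83426.
Then c = -20 − a·536 − b·566 = 203.36.
At (1181, -176): z_contact = 548.3 + 146.8 + 203.36 = 898.5 m.
Depth below ground = 1259 − 898.5 = 361 m.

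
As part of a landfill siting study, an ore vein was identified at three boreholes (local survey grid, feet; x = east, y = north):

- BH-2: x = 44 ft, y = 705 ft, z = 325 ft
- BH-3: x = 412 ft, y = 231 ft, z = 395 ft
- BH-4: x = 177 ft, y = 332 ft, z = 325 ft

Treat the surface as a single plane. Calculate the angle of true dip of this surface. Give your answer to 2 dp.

20.48°

Let the plane be z = a·x + b·y + c.
BH-3−BH-2: 368a − 474b = 70;  BH-4−BH-2: 133a − 373b = 0.
Solving gives a = 0.35178, b = 0.12543.
Gradient magnitude |∇z| = √(a² + b²) = √(0.12375 + 0.01573) = 0.37348.
True dip = arctan(0.37348) = 20.48°, dipping toward WSW (azimuth ≈ 250°).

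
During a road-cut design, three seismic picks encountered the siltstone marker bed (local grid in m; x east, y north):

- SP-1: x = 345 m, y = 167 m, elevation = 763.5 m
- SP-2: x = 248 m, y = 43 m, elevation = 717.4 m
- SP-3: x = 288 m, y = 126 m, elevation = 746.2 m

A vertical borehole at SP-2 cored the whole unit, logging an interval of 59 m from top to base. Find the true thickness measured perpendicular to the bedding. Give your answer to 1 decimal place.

Let the plane be z = a·x + b·y + c.
SP-2−SP-1: −97a − 124b = −46.1;  SP-3−SP-1: −57a − 41b = −17.3.
Solving gives a = 0.08253, b = 0.30721.
|∇z| = √(a²+b²) = 0.31811, so dip δ = arctan(0.31811) = 17.65°.
True thickness = vertical thickness × cos δ = 59 × cos 17.65° = 56.2 m.

56.2 m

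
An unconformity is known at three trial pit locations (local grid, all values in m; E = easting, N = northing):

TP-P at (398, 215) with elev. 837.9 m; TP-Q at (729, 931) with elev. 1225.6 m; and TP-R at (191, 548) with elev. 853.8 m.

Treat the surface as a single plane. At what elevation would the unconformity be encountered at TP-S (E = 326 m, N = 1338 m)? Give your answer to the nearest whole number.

Let the plane be z = a·E + b·N + c.
TP-Q−TP-P: 331a + 716b = 387.7;  TP-R−TP-P: −207a + 333b = 15.9.
Solving gives a = 0.45551, b = 0.33090.
Then c = 837.9 − a·398 − b·215 = 585.46.
At (326, 1338): z = 148.5 + 442.7 + 585.46 = 1176.7 m.

1177 m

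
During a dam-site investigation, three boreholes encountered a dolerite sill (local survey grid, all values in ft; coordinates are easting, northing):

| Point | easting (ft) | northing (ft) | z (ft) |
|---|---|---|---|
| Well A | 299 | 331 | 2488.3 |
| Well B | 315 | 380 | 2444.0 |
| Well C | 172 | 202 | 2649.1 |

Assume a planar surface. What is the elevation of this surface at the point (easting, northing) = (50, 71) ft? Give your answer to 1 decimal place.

2808.8 ft

Two edge vectors: Well A→Well B = (16, 49, -44.3), Well A→Well C = (-127, -129, 160.8).
Normal n = (Well A→Well B) × (Well A→Well C) = (2164.5, 3053.3, 4159).
So ∂z/∂easting = −n_x/n_z = −0.52044 and ∂z/∂northing = −n_y/n_z = −0.73414.
Intercept c from Well A: 2488.3 + 155.61 + 243.00 = 2886.91.
At (50, 71): z = −26.0 − 52.1 + 2886.91 = 2808.8 ft.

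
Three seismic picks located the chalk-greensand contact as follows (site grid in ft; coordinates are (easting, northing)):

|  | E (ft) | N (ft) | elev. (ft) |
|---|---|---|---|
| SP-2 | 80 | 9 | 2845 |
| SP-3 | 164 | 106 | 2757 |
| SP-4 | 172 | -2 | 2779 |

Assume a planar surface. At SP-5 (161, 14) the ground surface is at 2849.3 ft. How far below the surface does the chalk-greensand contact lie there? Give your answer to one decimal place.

66.2 ft

Two edge vectors: SP-2→SP-3 = (84, 97, -88), SP-2→SP-4 = (92, -11, -66).
Normal n = (SP-2→SP-3) × (SP-2→SP-4) = (-7370, -2552, -9848).
So ∂z/∂E = −n_x/n_z = −0.74838 and ∂z/∂N = −n_y/n_z = −0.25914.
Intercept c from SP-2: 2845 + 59.87 + 2.33 = 2907.20.
At (161, 14): z_contact = −120.49 − 3.63 + 2907.20 = 2783.09 ft.
Depth below ground = 2849.3 − 2783.09 = 66.2 ft.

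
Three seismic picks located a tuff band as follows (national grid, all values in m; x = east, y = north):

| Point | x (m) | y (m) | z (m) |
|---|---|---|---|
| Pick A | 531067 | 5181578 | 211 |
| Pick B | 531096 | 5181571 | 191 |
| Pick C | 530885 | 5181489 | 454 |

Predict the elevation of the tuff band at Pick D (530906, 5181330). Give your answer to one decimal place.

Two edge vectors: Pick A→Pick B = (29, -7, -20), Pick A→Pick C = (-182, -89, 243).
Normal n = (Pick A→Pick B) × (Pick A→Pick C) = (-3481, -3407, -3855).
So ∂z/∂x = −n_x/n_z = −0.902983139 and ∂z/∂y = −n_y/n_z = −0.883787289.
Intercept c from Pick A: 211 + 479544.55 + 4579412.77 = 5059168.32.
At (530906, 5181330): z = −479399.2 − 4579193.6 + 5059168.32 = 575.6 m.

575.6 m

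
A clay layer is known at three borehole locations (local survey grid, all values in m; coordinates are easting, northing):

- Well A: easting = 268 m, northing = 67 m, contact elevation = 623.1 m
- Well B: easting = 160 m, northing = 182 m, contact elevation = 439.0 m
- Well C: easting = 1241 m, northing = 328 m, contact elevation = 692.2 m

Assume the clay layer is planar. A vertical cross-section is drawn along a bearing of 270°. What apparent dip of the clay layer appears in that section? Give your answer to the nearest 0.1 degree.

21.8°

Let the plane be z = a·easting + b·northing + c.
Well B−Well A: −108a + 115b = −184.1;  Well C−Well A: 973a + 261b = 69.1.
Solving gives a = 0.39974, b = −1.22546.
Unit vector along 270° is (sin 270°, cos 270°) = (-1.0000, -0.0000).
Slope in that direction = a·(-1.0000) + b·(-0.0000) = −0.39974.
Apparent dip = arctan|0.39974| = 21.8° (true dip is 52.2°, so apparent ≤ true as expected).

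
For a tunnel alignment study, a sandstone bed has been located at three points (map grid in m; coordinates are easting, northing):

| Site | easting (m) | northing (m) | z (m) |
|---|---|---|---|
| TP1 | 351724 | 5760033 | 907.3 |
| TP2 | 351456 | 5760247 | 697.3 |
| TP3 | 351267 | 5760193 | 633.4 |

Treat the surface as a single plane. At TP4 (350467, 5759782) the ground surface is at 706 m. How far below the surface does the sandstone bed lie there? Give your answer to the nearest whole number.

268 m

Let the plane be z = a·easting + b·northing + c.
TP2−TP1: −268a + 214b = −210;  TP3−TP1: −457a + 160b = −273.9.
Solving gives a = 0.45549000, b = −0.41088168.
Then c = 907.3 − a·351724 − b·5760033 = 2207392.56.
At (350467, 5759782): z_contact = 159634.2 − 2366588.9 + 2207392.56 = 437.9 m.
Depth below ground = 706 − 437.9 = 268 m.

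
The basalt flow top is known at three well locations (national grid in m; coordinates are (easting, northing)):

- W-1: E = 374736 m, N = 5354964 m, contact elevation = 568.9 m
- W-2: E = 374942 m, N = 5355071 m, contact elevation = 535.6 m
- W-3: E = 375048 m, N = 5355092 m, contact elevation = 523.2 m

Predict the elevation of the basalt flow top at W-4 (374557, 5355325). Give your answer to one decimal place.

534.7 m

Two edge vectors: W-1→W-2 = (206, 107, -33.3), W-1→W-3 = (312, 128, -45.7).
Normal n = (W-1→W-2) × (W-1→W-3) = (-627.5, -975.4, -7016).
So ∂z/∂E = −n_x/n_z = −0.089438426 and ∂z/∂N = −n_y/n_z = −0.139025086.
Intercept c from W-1: 568.9 + 33515.80 + 744474.33 = 778559.03.
At (374557, 5355325): z = −33499.8 − 744524.5 + 778559.03 = 534.7 m.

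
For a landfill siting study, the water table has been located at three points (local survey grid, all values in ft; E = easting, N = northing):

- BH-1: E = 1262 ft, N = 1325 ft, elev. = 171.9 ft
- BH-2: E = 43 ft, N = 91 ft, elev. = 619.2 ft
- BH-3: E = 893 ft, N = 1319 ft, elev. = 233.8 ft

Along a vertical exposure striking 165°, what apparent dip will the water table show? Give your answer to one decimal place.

Let the plane be z = a·E + b·N + c.
BH-2−BH-1: −1219a − 1234b = 447.3;  BH-3−BH-1: −369a − 6b = 61.9.
Solving gives a = −0.16450, b = −0.19998.
Unit vector along 165° is (sin 165°, cos 165°) = (0.2588, -0.9659).
Slope in that direction = a·(0.2588) + b·(-0.9659) = 0.15059.
Apparent dip = arctan|0.15059| = 8.6° (true dip is 14.5°, so apparent ≤ true as expected).

8.6°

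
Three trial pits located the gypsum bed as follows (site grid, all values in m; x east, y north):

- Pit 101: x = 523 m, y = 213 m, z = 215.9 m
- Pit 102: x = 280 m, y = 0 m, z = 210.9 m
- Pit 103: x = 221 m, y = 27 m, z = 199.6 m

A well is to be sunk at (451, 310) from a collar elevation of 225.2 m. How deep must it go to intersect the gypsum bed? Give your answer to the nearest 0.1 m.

Two edge vectors: Pit 101→Pit 102 = (-243, -213, -5), Pit 101→Pit 103 = (-302, -186, -16.3).
Normal n = (Pit 101→Pit 102) × (Pit 101→Pit 103) = (2541.9, -2450.9, -19128).
So ∂z/∂x = −n_x/n_z = 0.13289 and ∂z/∂y = −n_y/n_z = −0.12813.
Intercept c from Pit 101: 215.9 − 69.50 + 27.29 = 173.69.
At (451, 310): z_contact = 59.93 − 39.72 + 173.69 = 193.90 m.
Depth below ground = 225.2 − 193.90 = 31.3 m.

31.3 m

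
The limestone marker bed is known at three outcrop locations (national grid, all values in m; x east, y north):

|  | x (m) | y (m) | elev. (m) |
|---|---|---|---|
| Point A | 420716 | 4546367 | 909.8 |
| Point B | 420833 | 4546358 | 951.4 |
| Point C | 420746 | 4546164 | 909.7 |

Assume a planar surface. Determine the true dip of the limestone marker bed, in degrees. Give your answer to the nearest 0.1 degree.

20.0°

Let the plane be z = a·x + b·y + c.
Point B−Point A: 117a − 9b = 41.6;  Point C−Point A: 30a − 203b = −0.1.
Solving gives a = 0.35968, b = 0.05365.
Gradient magnitude |∇z| = √(a² + b²) = √(0.12937 + 0.00288) = 0.36366.
True dip = arctan(0.36366) = 20.0°, dipping toward W (azimuth ≈ 262°).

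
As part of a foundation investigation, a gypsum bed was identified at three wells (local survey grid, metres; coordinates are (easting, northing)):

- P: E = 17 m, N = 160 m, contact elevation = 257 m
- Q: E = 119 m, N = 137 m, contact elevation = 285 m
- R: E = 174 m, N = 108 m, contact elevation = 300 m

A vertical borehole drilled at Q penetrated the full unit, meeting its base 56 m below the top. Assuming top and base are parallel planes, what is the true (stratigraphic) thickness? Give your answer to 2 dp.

Two edge vectors: P→Q = (102, -23, 28), P→R = (157, -52, 43).
Normal n = (P→Q) × (P→R) = (467, 10, -1693).
So ∂z/∂E = −n_x/n_z = 0.27584 and ∂z/∂N = −n_y/n_z = 0.00591.
|∇z| = √(a²+b²) = 0.27590, so dip δ = arctan(0.27590) = 15.42°.
True thickness = vertical thickness × cos δ = 56 × cos 15.42° = 53.98 m.

53.98 m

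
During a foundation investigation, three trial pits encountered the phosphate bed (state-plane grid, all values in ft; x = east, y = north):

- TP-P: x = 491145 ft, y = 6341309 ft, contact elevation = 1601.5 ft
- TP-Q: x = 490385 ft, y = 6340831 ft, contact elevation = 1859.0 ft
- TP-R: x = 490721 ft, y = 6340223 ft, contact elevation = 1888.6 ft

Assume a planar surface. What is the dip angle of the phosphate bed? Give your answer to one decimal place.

Two edge vectors: TP-P→TP-Q = (-760, -478, 257.5), TP-P→TP-R = (-424, -1086, 287.1).
Normal n = (TP-P→TP-Q) × (TP-P→TP-R) = (142411.2, 109016, 622688).
So ∂z/∂x = −n_x/n_z = −0.22870 and ∂z/∂y = −n_y/n_z = −0.17507.
Gradient magnitude |∇z| = √(a² + b²) = √(0.05231 + 0.03065) = 0.28802.
True dip = arctan(0.28802) = 16.1°, dipping toward NE (azimuth ≈ 053°).

16.1°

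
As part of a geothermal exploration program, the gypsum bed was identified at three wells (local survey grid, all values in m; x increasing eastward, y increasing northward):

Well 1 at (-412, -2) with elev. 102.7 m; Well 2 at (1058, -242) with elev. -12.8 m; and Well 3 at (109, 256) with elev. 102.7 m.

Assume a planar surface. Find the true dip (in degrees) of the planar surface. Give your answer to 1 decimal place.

7.6°

Two edge vectors: Well 1→Well 2 = (1470, -240, -115.5), Well 1→Well 3 = (521, 258, 0).
Normal n = (Well 1→Well 2) × (Well 1→Well 3) = (29799, -60175.5, 504300).
So ∂z/∂x = −n_x/n_z = −0.05909 and ∂z/∂y = −n_y/n_z = 0.11932.
Gradient magnitude |∇z| = √(a² + b²) = √(0.00349 + 0.01424) = 0.13315.
True dip = arctan(0.13315) = 7.6°, dipping toward SSE (azimuth ≈ 154°).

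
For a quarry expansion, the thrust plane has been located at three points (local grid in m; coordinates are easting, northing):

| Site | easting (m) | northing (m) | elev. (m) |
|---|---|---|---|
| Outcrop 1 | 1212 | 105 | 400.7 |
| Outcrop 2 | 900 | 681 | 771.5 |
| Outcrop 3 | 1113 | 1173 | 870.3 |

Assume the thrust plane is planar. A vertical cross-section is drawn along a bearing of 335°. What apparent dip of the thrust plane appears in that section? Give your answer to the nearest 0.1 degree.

28.9°

Two edge vectors: Outcrop 1→Outcrop 2 = (-312, 576, 370.8), Outcrop 1→Outcrop 3 = (-99, 1068, 469.6).
Normal n = (Outcrop 1→Outcrop 2) × (Outcrop 1→Outcrop 3) = (-125524.8, 109806, -276192).
So ∂z/∂easting = −n_x/n_z = −0.45448 and ∂z/∂northing = −n_y/n_z = 0.39757.
Unit vector along 335° is (sin 335°, cos 335°) = (-0.4226, 0.9063).
Slope in that direction = a·(-0.4226) + b·(0.9063) = 0.55240.
Apparent dip = arctan|0.55240| = 28.9° (true dip is 31.1°, so apparent ≤ true as expected).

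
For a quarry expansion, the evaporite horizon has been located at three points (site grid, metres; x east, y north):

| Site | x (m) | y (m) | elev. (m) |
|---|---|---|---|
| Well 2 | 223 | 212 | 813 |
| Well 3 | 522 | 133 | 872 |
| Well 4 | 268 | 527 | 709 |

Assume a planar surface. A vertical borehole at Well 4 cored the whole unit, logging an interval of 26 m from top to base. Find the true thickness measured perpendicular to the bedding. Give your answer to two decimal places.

Two edge vectors: Well 2→Well 3 = (299, -79, 59), Well 2→Well 4 = (45, 315, -104).
Normal n = (Well 2→Well 3) × (Well 2→Well 4) = (-10369, 33751, 97740).
So ∂z/∂x = −n_x/n_z = 0.10609 and ∂z/∂y = −n_y/n_z = −0.34531.
|∇z| = √(a²+b²) = 0.36124, so dip δ = arctan(0.36124) = 19.86°.
True thickness = vertical thickness × cos δ = 26 × cos 19.86° = 24.45 m.

24.45 m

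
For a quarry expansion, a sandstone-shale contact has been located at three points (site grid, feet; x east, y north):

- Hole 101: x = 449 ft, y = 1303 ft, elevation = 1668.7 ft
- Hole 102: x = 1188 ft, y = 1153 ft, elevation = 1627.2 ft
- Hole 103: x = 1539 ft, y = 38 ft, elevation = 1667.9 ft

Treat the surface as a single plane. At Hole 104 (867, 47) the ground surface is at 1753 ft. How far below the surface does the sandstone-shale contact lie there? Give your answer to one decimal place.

40.0 ft

Two edge vectors: Hole 101→Hole 102 = (739, -150, -41.5), Hole 101→Hole 103 = (1090, -1265, -0.8).
Normal n = (Hole 101→Hole 102) × (Hole 101→Hole 103) = (-52377.5, -44643.8, -771335).
So ∂z/∂x = −n_x/n_z = −0.067905 and ∂z/∂y = −n_y/n_z = −0.057879.
Intercept c from Hole 101: 1668.7 + 30.49 + 75.42 = 1774.61.
At (867, 47): z_contact = −58.87 − 2.72 + 1774.61 = 1713.01 ft.
Depth below ground = 1753 − 1713.01 = 40.0 ft.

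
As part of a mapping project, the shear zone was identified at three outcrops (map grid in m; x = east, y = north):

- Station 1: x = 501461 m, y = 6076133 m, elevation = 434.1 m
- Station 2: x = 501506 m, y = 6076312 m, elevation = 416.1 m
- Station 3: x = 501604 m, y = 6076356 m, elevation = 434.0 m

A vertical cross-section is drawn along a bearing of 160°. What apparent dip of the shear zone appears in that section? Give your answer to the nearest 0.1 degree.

Two edge vectors: Station 1→Station 2 = (45, 179, -18), Station 1→Station 3 = (143, 223, -0.1).
Normal n = (Station 1→Station 2) × (Station 1→Station 3) = (3996.1, -2569.5, -15562).
So ∂z/∂x = −n_x/n_z = 0.25679 and ∂z/∂y = −n_y/n_z = −0.16511.
Unit vector along 160° is (sin 160°, cos 160°) = (0.3420, -0.9397).
Slope in that direction = a·(0.3420) + b·(-0.9397) = 0.24298.
Apparent dip = arctan|0.24298| = 13.7° (true dip is 17.0°, so apparent ≤ true as expected).

13.7°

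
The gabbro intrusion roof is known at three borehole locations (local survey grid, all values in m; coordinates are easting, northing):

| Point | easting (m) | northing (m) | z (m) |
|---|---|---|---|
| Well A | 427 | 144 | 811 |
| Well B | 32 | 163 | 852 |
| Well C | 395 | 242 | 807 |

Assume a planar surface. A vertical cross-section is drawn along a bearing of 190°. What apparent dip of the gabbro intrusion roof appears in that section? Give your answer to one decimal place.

5.3°

Two edge vectors: Well A→Well B = (-395, 19, 41), Well A→Well C = (-32, 98, -4).
Normal n = (Well A→Well B) × (Well A→Well C) = (-4094, -2892, -38102).
So ∂z/∂easting = −n_x/n_z = −0.10745 and ∂z/∂northing = −n_y/n_z = −0.07590.
Unit vector along 190° is (sin 190°, cos 190°) = (-0.1736, -0.9848).
Slope in that direction = a·(-0.1736) + b·(-0.9848) = 0.09341.
Apparent dip = arctan|0.09341| = 5.3° (true dip is 7.5°, so apparent ≤ true as expected).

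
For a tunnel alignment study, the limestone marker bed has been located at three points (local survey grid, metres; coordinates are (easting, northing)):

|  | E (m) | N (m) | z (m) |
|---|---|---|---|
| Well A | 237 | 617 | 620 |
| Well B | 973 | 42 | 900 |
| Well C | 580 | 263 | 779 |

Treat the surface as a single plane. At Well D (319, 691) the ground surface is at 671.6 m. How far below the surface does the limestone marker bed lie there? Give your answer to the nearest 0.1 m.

66.2 m

Two edge vectors: Well A→Well B = (736, -575, 280), Well A→Well C = (343, -354, 159).
Normal n = (Well A→Well B) × (Well A→Well C) = (7695, -20984, -63319).
So ∂z/∂E = −n_x/n_z = 0.12153 and ∂z/∂N = −n_y/n_z = −0.33140.
Intercept c from Well A: 620 − 28.80 + 204.47 = 795.67.
At (319, 691): z_contact = 38.77 − 229.00 + 795.67 = 605.44 m.
Depth below ground = 671.6 − 605.44 = 66.2 m.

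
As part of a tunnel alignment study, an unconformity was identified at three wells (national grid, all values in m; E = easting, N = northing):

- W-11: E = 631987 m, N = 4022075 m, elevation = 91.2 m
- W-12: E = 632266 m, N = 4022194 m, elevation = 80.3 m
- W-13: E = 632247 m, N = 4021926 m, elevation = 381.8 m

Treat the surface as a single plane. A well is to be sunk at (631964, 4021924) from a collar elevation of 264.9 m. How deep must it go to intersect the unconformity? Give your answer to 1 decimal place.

9.4 m

Two edge vectors: W-11→W-12 = (279, 119, -10.9), W-11→W-13 = (260, -149, 290.6).
Normal n = (W-11→W-12) × (W-11→W-13) = (32957.3, -83911.4, -72511).
So ∂z/∂E = −n_x/n_z = 0.454514487 and ∂z/∂N = −n_y/n_z = −1.157223042.
Intercept c from W-11: 91.2 − 287247.25 + 4654437.87 = 4367281.82.
At (631964, 4021924): z_contact = 287236.79 − 4654263.13 + 4367281.82 = 255.49 m.
Depth below ground = 264.9 − 255.49 = 9.4 m.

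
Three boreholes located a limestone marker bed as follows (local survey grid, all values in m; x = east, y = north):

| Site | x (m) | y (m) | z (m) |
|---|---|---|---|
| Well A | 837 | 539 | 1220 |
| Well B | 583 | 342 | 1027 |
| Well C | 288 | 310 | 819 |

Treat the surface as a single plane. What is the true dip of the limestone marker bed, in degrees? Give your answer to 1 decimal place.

35.0°

Two edge vectors: Well A→Well B = (-254, -197, -193), Well A→Well C = (-549, -229, -401).
Normal n = (Well A→Well B) × (Well A→Well C) = (34800, 4103, -49987).
So ∂z/∂x = −n_x/n_z = 0.69618 and ∂z/∂y = −n_y/n_z = 0.08208.
Gradient magnitude |∇z| = √(a² + b²) = √(0.48467 + 0.00674) = 0.70100.
True dip = arctan(0.70100) = 35.0°, dipping toward W (azimuth ≈ 263°).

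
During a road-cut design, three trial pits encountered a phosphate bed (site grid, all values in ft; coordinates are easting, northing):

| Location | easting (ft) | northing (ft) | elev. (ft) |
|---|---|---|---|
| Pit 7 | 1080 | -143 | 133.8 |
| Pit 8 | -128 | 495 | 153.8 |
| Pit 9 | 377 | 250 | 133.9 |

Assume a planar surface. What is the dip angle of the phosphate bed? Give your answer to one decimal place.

31.3°

Two edge vectors: Pit 7→Pit 8 = (-1208, 638, 20), Pit 7→Pit 9 = (-703, 393, 0.1).
Normal n = (Pit 7→Pit 8) × (Pit 7→Pit 9) = (-7796.2, -13939.2, -26230).
So ∂z/∂easting = −n_x/n_z = −0.29722 and ∂z/∂northing = −n_y/n_z = −0.53142.
Gradient magnitude |∇z| = √(a² + b²) = √(0.08834 + 0.28241) = 0.60889.
True dip = arctan(0.60889) = 31.3°, dipping toward NNE (azimuth ≈ 029°).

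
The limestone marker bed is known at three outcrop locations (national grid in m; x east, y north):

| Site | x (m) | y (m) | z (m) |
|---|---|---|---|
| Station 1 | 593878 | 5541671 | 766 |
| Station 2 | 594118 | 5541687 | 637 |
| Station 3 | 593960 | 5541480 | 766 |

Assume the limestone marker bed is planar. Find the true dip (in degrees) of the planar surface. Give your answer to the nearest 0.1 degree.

Two edge vectors: Station 1→Station 2 = (240, 16, -129), Station 1→Station 3 = (82, -191, 0).
Normal n = (Station 1→Station 2) × (Station 1→Station 3) = (-24639, -10578, -47152).
So ∂z/∂x = −n_x/n_z = −0.52254 and ∂z/∂y = −n_y/n_z = −0.22434.
Gradient magnitude |∇z| = √(a² + b²) = √(0.27305 + 0.05033) = 0.56867.
True dip = arctan(0.56867) = 29.6°, dipping toward ENE (azimuth ≈ 067°).

29.6°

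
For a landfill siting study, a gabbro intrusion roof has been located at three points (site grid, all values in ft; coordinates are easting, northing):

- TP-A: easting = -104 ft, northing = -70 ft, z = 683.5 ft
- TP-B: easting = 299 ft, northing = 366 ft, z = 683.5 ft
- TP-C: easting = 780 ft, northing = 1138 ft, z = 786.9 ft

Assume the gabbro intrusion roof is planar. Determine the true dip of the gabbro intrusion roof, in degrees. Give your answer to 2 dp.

Two edge vectors: TP-A→TP-B = (403, 436, 0), TP-A→TP-C = (884, 1208, 103.4).
Normal n = (TP-A→TP-B) × (TP-A→TP-C) = (45082.4, -41670.2, 101400).
So ∂z/∂easting = −n_x/n_z = −0.44460 and ∂z/∂northing = −n_y/n_z = 0.41095.
Gradient magnitude |∇z| = √(a² + b²) = √(0.19767 + 0.16888) = 0.60543.
True dip = arctan(0.60543) = 31.19°, dipping toward SE (azimuth ≈ 133°).

31.19°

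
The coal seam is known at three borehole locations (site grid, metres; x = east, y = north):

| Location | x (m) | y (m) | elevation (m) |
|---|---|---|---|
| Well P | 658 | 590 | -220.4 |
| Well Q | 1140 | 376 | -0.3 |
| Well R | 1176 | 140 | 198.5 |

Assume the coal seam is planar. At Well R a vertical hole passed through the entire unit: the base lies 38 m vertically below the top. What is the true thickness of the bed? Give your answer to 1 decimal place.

29.2 m

Two edge vectors: Well P→Well Q = (482, -214, 220.1), Well P→Well R = (518, -450, 418.9).
Normal n = (Well P→Well Q) × (Well P→Well R) = (9400.4, -87898, -106048).
So ∂z/∂x = −n_x/n_z = 0.08864 and ∂z/∂y = −n_y/n_z = −0.82885.
|∇z| = √(a²+b²) = 0.83358, so dip δ = arctan(0.83358) = 39.81°.
True thickness = vertical thickness × cos δ = 38 × cos 39.81° = 29.2 m.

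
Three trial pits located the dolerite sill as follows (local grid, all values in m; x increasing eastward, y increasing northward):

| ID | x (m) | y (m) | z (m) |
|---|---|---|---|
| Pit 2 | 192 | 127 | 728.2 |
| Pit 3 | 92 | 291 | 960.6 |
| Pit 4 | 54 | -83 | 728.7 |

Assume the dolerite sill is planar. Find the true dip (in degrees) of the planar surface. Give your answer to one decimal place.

Two edge vectors: Pit 2→Pit 3 = (-100, 164, 232.4), Pit 2→Pit 4 = (-138, -210, 0.5).
Normal n = (Pit 2→Pit 3) × (Pit 2→Pit 4) = (48886, -32021.2, 43632).
So ∂z/∂x = −n_x/n_z = −1.12042 and ∂z/∂y = −n_y/n_z = 0.73389.
Gradient magnitude |∇z| = √(a² + b²) = √(1.25533 + 0.53860) = 1.33938.
True dip = arctan(1.33938) = 53.3°, dipping toward ESE (azimuth ≈ 123°).

53.3°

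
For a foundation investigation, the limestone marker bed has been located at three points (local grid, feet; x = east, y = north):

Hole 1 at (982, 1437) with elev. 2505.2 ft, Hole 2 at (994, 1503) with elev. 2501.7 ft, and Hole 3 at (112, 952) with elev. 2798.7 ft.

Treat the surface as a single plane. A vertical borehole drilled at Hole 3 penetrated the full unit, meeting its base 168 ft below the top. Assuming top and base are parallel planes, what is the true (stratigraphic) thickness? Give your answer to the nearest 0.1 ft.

158.9 ft

Let the plane be z = a·x + b·y + c.
Hole 2−Hole 1: 12a + 66b = −3.5;  Hole 3−Hole 1: −870a − 485b = 293.5.
Solving gives a = −0.34251, b = 0.00924.
|∇z| = √(a²+b²) = 0.34263, so dip δ = arctan(0.34263) = 18.91°.
True thickness = vertical thickness × cos δ = 168 × cos 18.91° = 158.9 ft.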